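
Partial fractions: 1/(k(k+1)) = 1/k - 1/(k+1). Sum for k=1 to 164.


1/(k(k+1)) = 1/k - 1/(k+1) (partial fractions)
Telescoping: Σ = 1 - 1/165 = 164/165

Sum = 164/165


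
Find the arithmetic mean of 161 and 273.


AM = (161 + 273)/2 = 434/2 = 217

AM = 217


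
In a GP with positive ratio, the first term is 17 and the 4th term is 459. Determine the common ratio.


r^(n-1) = aₙ/a₁
r^3 = 459/17 = 27
r = 27^(1/3)
= 3

r = 3


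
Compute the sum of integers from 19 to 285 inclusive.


Σₖ₌19^285 k = Σₖ₌₁^285 k − Σₖ₌₁^18 k
= 285·286/2 − 18·19/2
= 40755 − 171 = 40584

Σk = 40584


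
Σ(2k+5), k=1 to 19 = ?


Σ(2k+5) = 2·Σk + 5·n
= 2·190 + 5·19
= 380 + 95 = 475

Σ = 475


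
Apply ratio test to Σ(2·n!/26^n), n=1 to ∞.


aₙ = 2·n!/26^n
a_{n+1}/aₙ = (n+1)!/26^(n+1) × 26^n/n!  (constant 2 cancels)
= (n+1)/26
L = lim(n→∞) (n+1)/26 = ∞
L > 1 → series DIVERGES

Diverges (ratio test: L = ∞ > 1)


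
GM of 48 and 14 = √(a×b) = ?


GM = √(48×14) = √672 = 25.923

GM = 25.923


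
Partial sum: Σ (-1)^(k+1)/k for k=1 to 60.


S = 1 - 1/2 + 1/3 - 1/4 + 1/5 - 1/6 + 1/7 - 1/8 ± ...
= 0.6849
(Full series converges to +ln(2) ≈ +0.6931)

S_60 = 0.6849


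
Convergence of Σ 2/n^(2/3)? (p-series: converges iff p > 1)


p-series test: Σ c/n^p converges if p > 1, diverges if p ≤ 1 (constant c > 0 doesn't affect convergence).
p = 2/3
2/3 ≤ 1 → DIVERGES

Diverges (p = 2/3 ≤ 1)


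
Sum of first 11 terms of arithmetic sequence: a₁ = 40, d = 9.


aₙ = 40 + (11-1)×9 = 130
Sₙ = n(a₁+aₙ)/2 = 11×(40+130)/2
= 11×170/2 = 935

S_11 = 935


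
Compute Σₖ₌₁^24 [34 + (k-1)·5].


aₙ = 34 + (24-1)×5 = 149
Sₙ = n(a₁+aₙ)/2 = 24×(34+149)/2
= 24×183/2 = 2196

S_24 = 2196


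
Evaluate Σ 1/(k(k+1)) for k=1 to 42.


1/(k(k+1)) = 1/k - 1/(k+1) (partial fractions)
Telescoping: Σ = 1 - 1/43 = 42/43

Sum = 42/43


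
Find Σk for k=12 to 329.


Σₖ₌12^329 k = Σₖ₌₁^329 k − Σₖ₌₁^11 k
= 329·330/2 − 11·12/2
= 54285 − 66 = 54219

Σk = 54219


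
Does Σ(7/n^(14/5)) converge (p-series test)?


p-series test: Σ c/n^p converges if p > 1, diverges if p ≤ 1 (constant c > 0 doesn't affect convergence).
p = 14/5
14/5 > 1 → CONVERGES

Converges (p = 14/5 > 1)


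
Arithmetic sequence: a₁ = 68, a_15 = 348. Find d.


d = (aₙ - a₁)/(n-1)
= (348 - 68)/(15-1)
= 280/14 = 20

d = 20


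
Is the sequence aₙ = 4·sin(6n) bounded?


For all n, -1 ≤ sin(6n) ≤ 1, so -4 ≤ 4·sin(6n) ≤ 4
Lower bound: -4, Upper bound: 4
The sequence IS bounded

Bounded (-4 ≤ aₙ ≤ 4)


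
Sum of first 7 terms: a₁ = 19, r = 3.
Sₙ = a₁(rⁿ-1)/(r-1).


Sₙ = 19×(3^7 - 1)/(3 - 1)
= 19×(2187 - 1)/2
= 19×2186/2
= 20767

S_7 = 20767


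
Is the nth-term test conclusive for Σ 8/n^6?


lim(n→∞) 8/n^6 = 0
lim aₙ = 0 → nth-term test is INCONCLUSIVE
(Need other tests; this is actually a convergent p-series with p=6 > 1)

Inconclusive (lim aₙ = 0; need another test)


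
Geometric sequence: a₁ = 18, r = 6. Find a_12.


aₙ = a₁·r^(n-1)
= 18×6^11
= 18×362797056
= 6530347008

a_12 = 6530347008


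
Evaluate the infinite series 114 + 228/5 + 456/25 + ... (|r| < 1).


S∞ = a₁/(1-r) = 114/(1 - 2/5)
= 114/(3/5)
= 190

S∞ = 190


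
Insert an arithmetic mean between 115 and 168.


AM = (115 + 168)/2 = 283/2 = 141.5

AM = 141.5


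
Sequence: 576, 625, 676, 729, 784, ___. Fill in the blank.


Pattern: perfect squares: n²
Terms: 576, 625, 676, 729, 784
Next term = 841

Next term = 841


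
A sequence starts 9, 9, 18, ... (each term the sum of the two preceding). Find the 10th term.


Computing iteratively: 9, 9, 18, 27, 45, 72, 117, 189, 306, 495
a_10 = 495

a_10 = 495


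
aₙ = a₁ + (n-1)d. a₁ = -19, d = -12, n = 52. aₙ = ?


aₙ = a₁ + (n-1)d
= -19 + (52-1)×-12
= -19 - 612
= -631

a_52 = -631


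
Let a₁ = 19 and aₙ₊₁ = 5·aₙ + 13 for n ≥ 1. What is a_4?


Computing step by step:
a_1 = 19
a_2 = 108
a_3 = 553
a_4 = 2778


a_4 = 2778


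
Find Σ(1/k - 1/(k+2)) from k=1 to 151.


Telescoping with gap 2: two head and two tail terms survive.
= (1 + 1/2) - (1/152 + 1/153)
= 3/2 - 1/152 - 1/153 = 34579/23256

Sum = 34579/23256


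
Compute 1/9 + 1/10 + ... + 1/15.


Σₖ₌9^15 1/k = 1/9 + 1/10 + 1/11 + 1/12 + 1/13 + 1/14 + 1/15
= 21635/36036
≈ 0.6004

Sum = 21635/36036 ≈ 0.6004


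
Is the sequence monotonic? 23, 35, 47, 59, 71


Differences: 12, 12, 12, 12
All differences > 0 → strictly INCREASING

Monotonically increasing


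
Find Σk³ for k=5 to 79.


Σₖ₌5^79 k³ = [79·80/2]² − [4·5/2]²
= 9985600 − 100 = 9985500

Σk³ = 9985500


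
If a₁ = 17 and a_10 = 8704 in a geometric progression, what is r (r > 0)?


r^(n-1) = aₙ/a₁
r^9 = 8704/17 = 512
r = 512^(1/9)
= 2

r = 2


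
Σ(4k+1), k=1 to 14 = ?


Σ(4k+1) = 4·Σk + 1·n
= 4·105 + 1·14
= 420 + 14 = 434

Σ = 434


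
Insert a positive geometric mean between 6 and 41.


GM = √(6×41) = √246 = 15.6844

GM = 15.6844


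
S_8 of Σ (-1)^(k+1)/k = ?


S = 1 - 1/2 + 1/3 - 1/4 + 1/5 - 1/6 + 1/7 - 1/8
= 0.6345
(Full series converges to +ln(2) ≈ +0.6931)

S_8 = 0.6345


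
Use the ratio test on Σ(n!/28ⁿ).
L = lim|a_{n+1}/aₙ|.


aₙ = n!/28^n
a_{n+1}/aₙ = (n+1)!/28^(n+1) × 28^n/n!
= (n+1)/28
L = lim(n→∞) (n+1)/28 = ∞
L > 1 → series DIVERGES

Diverges (ratio test: L = ∞ > 1)


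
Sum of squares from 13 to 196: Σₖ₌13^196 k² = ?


Σₖ₌13^196 k² = Σₖ₌₁^196 k² − Σₖ₌₁^12 k²
= 196·197·393/6 − 12·13·25/6
= 2529086 − 650 = 2528436

Σk² = 2528436


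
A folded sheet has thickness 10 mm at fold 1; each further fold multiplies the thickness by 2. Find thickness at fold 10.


aₙ = a₁·r^(n-1)
= 10×2^9
= 10×512
= 5120

a_10 = 5120


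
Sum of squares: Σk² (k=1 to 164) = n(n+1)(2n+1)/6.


n = 164
n(n+1)(2n+1)/6 = 164×165×329/6
= 8902740/6 = 1483790

Σk² = 1483790


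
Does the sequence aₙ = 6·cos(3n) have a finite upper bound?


For all n, -1 ≤ cos(3n) ≤ 1, so -6 ≤ 6·cos(3n) ≤ 6
Lower bound: -6, Upper bound: 6
The sequence IS bounded

Bounded (-6 ≤ aₙ ≤ 6)


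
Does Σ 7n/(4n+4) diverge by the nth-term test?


lim(n→∞) 7n/(4n+4) = 7/4 = 7/4  (divide numerator and denominator by n)
lim aₙ = 7/4 ≠ 0 → series DIVERGES

Diverges (lim aₙ = 7/4 ≠ 0)


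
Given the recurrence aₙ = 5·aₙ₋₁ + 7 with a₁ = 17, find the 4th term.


Computing step by step:
a_1 = 17
a_2 = 92
a_3 = 467
a_4 = 2342


a_4 = 2342


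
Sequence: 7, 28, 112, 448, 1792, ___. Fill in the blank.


Pattern: geometric (r=4)
Terms: 7, 28, 112, 448, 1792
Next term = 7168

Next term = 7168


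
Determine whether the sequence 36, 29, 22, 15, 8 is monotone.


Differences: -7, -7, -7, -7
All differences < 0 → strictly DECREASING

Monotonically decreasing


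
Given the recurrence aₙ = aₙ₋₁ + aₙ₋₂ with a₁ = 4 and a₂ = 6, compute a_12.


Computing iteratively: 4, 6, 10, 16, 26, 42, 68, 110, 178, 288, 466, 754
a_12 = 754

a_12 = 754


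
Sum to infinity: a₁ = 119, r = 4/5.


S∞ = a₁/(1-r) = 119/(1 - 4/5)
= 119/(1/5)
= 595

S∞ = 595


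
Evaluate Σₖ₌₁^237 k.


n(n+1)/2 = 237×238/2 = 56406/2 = 28203

Σk = 28203


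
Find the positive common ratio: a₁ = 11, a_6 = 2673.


r^(n-1) = aₙ/a₁
r^5 = 2673/11 = 243
r = 243^(1/5)
= 3

r = 3


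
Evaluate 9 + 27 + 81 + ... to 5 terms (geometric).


Sₙ = 9×(3^5 - 1)/(3 - 1)
= 9×(243 - 1)/2
= 9×242/2
= 1089

S_5 = 1089


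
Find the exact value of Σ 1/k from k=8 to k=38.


Σₖ₌8^38 1/k = 1/8 + 1/9 + 1/10 + ... + 1/38
= 113453671064599/69388720221600
≈ 1.635

Sum = 113453671064599/69388720221600 ≈ 1.635


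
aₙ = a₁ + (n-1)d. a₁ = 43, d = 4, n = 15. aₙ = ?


aₙ = a₁ + (n-1)d
= 43 + (15-1)×4
= 43 + 56
= 99

a_15 = 99


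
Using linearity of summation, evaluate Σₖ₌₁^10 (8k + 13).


Σ(8k+13) = 8·Σk + 13·n
= 8·55 + 13·10
= 440 + 130 = 570

Σ = 570


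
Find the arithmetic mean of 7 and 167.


AM = (7 + 167)/2 = 174/2 = 87

AM = 87


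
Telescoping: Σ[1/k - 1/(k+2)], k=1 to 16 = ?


Telescoping with gap 2: two head and two tail terms survive.
= (1 + 1/2) - (1/17 + 1/18)
= 3/2 - 1/17 - 1/18 = 212/153

Sum = 212/153


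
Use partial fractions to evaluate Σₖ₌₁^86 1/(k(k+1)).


1/(k(k+1)) = 1/k - 1/(k+1) (partial fractions)
Telescoping: Σ = 1 - 1/87 = 86/87

Sum = 86/87


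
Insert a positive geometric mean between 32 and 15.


GM = √(32×15) = √480 = 21.9089

GM = 21.9089


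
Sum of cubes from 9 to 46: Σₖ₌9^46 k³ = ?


Σₖ₌9^46 k³ = [46·47/2]² − [8·9/2]²
= 1168561 − 1296 = 1167265

Σk³ = 1167265


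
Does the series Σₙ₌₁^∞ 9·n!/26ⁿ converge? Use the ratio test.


aₙ = 9·n!/26^n
a_{n+1}/aₙ = (n+1)!/26^(n+1) × 26^n/n!  (constant 9 cancels)
= (n+1)/26
L = lim(n→∞) (n+1)/26 = ∞
L > 1 → series DIVERGES

Diverges (ratio test: L = ∞ > 1)


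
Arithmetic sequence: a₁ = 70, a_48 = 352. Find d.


d = (aₙ - a₁)/(n-1)
= (352 - 70)/(48-1)
= 282/47 = 6

d = 6


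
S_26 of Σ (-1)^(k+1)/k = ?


S = 1 - 1/2 + 1/3 - 1/4 + 1/5 - 1/6 + 1/7 - 1/8 ± ...
= 0.6743
(Full series converges to +ln(2) ≈ +0.6931)

S_26 = 0.6743


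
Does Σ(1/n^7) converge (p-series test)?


p-series test: Σ c/n^p converges if p > 1, diverges if p ≤ 1 (constant c > 0 doesn't affect convergence).
p = 7
7 > 1 → CONVERGES

Converges (p = 7 > 1)


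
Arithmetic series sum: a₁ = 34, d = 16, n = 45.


aₙ = 34 + (45-1)×16 = 738
Sₙ = n(a₁+aₙ)/2 = 45×(34+738)/2
= 45×772/2 = 17370

S_45 = 17370


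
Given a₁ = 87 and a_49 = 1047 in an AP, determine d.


d = (aₙ - a₁)/(n-1)
= (1047 - 87)/(49-1)
= 960/48 = 20

d = 20


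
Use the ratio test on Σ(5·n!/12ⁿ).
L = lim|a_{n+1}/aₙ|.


aₙ = 5·n!/12^n
a_{n+1}/aₙ = (n+1)!/12^(n+1) × 12^n/n!  (constant 5 cancels)
= (n+1)/12
L = lim(n→∞) (n+1)/12 = ∞
L > 1 → series DIVERGES

Diverges (ratio test: L = ∞ > 1)


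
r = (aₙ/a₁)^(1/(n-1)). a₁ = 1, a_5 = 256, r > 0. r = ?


r^(n-1) = aₙ/a₁
r^4 = 256/1 = 256
r = 256^(1/4)
= ±4; taking r > 0 gives r = 4

r = 4


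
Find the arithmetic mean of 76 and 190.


AM = (76 + 190)/2 = 266/2 = 133

AM = 133


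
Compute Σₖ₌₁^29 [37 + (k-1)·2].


aₙ = 37 + (29-1)×2 = 93
Sₙ = n(a₁+aₙ)/2 = 29×(37+93)/2
= 29×130/2 = 1885

S_29 = 1885


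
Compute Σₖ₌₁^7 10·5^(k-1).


Sₙ = 10×(5^7 - 1)/(5 - 1)
= 10×(78125 - 1)/4
= 10×78124/4
= 195310

S_7 = 195310


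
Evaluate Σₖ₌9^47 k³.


Σₖ₌9^47 k³ = [47·48/2]² − [8·9/2]²
= 1272384 − 1296 = 1271088

Σk³ = 1271088


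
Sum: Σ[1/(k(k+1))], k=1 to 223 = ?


1/(k(k+1)) = 1/k - 1/(k+1) (partial fractions)
Telescoping: Σ = 1 - 1/224 = 223/224

Sum = 223/224


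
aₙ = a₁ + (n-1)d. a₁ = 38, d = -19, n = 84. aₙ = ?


aₙ = a₁ + (n-1)d
= 38 + (84-1)×-19
= 38 - 1577
= -1539

a_84 = -1539


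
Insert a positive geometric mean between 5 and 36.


GM = √(5×36) = √180 = 13.4164

GM = 13.4164


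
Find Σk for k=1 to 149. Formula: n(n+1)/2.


n(n+1)/2 = 149×150/2 = 22350/2 = 11175

Σk = 11175


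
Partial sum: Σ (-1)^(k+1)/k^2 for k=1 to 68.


S = 1 - 1/4 + 1/9 - 1/16 + 1/25 - 1/36 + 1/49 - 1/64 ± ...
= 0.8224
(Full series converges to +π²/12 ≈ +0.8225)

S_68 = 0.8224


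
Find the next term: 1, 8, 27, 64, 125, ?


Pattern: perfect cubes: n³
Terms: 1, 8, 27, 64, 125
Next term = 216

Next term = 216


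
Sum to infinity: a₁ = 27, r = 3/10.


S∞ = a₁/(1-r) = 27/(1 - 3/10)
= 27/(7/10)
= 270/7

S∞ = 270/7


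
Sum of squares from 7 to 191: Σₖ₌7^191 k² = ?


Σₖ₌7^191 k² = Σₖ₌₁^191 k² − Σₖ₌₁^6 k²
= 191·192·383/6 − 6·7·13/6
= 2340896 − 91 = 2340805

Σk² = 2340805


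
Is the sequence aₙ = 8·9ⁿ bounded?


aₙ = 8·9ⁿ → as n→∞, aₙ→∞ (since base 9 > 1)
No finite upper bound exists
The sequence is UNBOUNDED

Unbounded (aₙ → ∞ as n → ∞)


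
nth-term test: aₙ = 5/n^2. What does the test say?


lim(n→∞) 5/n^2 = 0
lim aₙ = 0 → nth-term test is INCONCLUSIVE
(Need other tests; this is actually a convergent p-series with p=2 > 1)

Inconclusive (lim aₙ = 0; need another test)


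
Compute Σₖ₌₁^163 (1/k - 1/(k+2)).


Telescoping with gap 2: two head and two tail terms survive.
= (1 + 1/2) - (1/164 + 1/165)
= 3/2 - 1/164 - 1/165 = 40261/27060

Sum = 40261/27060


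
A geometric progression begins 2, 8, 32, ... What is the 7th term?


aₙ = a₁·r^(n-1)
= 2×4^6
= 2×4096
= 8192

a_7 = 8192


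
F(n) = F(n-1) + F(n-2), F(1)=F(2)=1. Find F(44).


Fibonacci sequence: 1, 1, 2, 3, 5, 8, 13, 21, 34, 55, 89, ...
F(44) = 701408733

F(44) = 701408733


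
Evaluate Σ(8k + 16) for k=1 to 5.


Σ(8k+16) = 8·Σk + 16·n
= 8·15 + 16·5
= 120 + 80 = 200

Σ = 200


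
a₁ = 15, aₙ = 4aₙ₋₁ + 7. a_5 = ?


Computing step by step:
a_1 = 15
a_2 = 67
a_3 = 275
a_4 = 1107
a_5 = 4435


a_5 = 4435


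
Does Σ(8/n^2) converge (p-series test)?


p-series test: Σ c/n^p converges if p > 1, diverges if p ≤ 1 (constant c > 0 doesn't affect convergence).
p = 2
2 > 1 → CONVERGES

Converges (p = 2 > 1)


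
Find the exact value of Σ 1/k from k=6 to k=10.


Σₖ₌6^10 1/k = 1/6 + 1/7 + 1/8 + 1/9 + 1/10
= 1627/2520
≈ 0.6456

Sum = 1627/2520 ≈ 0.6456


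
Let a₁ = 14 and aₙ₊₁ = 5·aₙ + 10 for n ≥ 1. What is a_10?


Computing step by step:
a_1 = 14
a_2 = 80
a_3 = 410
a_4 = 2060
a_5 = 10310
a_6 = 51560
a_7 = 257810
a_8 = 1289060
a_9 = 6445310
a_10 = 32226560


a_10 = 32226560


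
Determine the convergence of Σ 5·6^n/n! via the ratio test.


aₙ = 5·6^n/n!
a_{n+1}/aₙ = 6^(n+1)/(n+1)! × n!/6^n  (constant 5 cancels)
= 6/(n+1)
L = lim(n→∞) 6/(n+1) = 0
L < 1 → series CONVERGES

Converges (ratio test: L = 0 < 1)


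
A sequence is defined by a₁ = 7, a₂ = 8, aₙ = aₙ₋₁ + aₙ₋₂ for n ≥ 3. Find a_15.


Computing iteratively: 7, 8, 15, 23, 38, 61, 99, 160, 259, 419, 678, 1097, ...
a_15 = 4647

a_15 = 4647


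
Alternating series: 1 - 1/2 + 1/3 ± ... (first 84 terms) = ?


S = 1 - 1/2 + 1/3 - 1/4 + 1/5 - 1/6 + 1/7 - 1/8 ± ...
= 0.6872
(Full series converges to +ln(2) ≈ +0.6931)

S_84 = 0.6872


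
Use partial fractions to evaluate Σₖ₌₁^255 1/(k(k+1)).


1/(k(k+1)) = 1/k - 1/(k+1) (partial fractions)
Telescoping: Σ = 1 - 1/256 = 255/256

Sum = 255/256


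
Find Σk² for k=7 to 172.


Σₖ₌7^172 k² = Σₖ₌₁^172 k² − Σₖ₌₁^6 k²
= 172·173·345/6 − 6·7·13/6
= 1710970 − 91 = 1710879

Σk² = 1710879


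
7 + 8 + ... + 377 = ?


Σₖ₌7^377 k = Σₖ₌₁^377 k − Σₖ₌₁^6 k
= 377·378/2 − 6·7/2
= 71253 − 21 = 71232

Σk = 71232


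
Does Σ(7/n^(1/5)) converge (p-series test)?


p-series test: Σ c/n^p converges if p > 1, diverges if p ≤ 1 (constant c > 0 doesn't affect convergence).
p = 1/5
1/5 ≤ 1 → DIVERGES

Diverges (p = 1/5 ≤ 1)


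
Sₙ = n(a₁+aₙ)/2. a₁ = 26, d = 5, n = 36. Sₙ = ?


aₙ = 26 + (36-1)×5 = 201
Sₙ = n(a₁+aₙ)/2 = 36×(26+201)/2
= 36×227/2 = 4086

S_36 = 4086


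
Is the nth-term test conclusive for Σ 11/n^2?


lim(n→∞) 11/n^2 = 0
lim aₙ = 0 → nth-term test is INCONCLUSIVE
(Need other tests; this is actually a convergent p-series with p=2 > 1)

Inconclusive (lim aₙ = 0; need another test)


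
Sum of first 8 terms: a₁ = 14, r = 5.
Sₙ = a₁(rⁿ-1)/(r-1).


Sₙ = 14×(5^8 - 1)/(5 - 1)
= 14×(390625 - 1)/4
= 14×390624/4
= 1367184

S_8 = 1367184


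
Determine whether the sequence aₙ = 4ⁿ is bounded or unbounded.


aₙ = 4ⁿ → as n→∞, aₙ→∞ (since base 4 > 1)
No finite upper bound exists
The sequence is UNBOUNDED

Unbounded (aₙ → ∞ as n → ∞)


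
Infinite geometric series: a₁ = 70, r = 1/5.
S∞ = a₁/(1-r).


S∞ = a₁/(1-r) = 70/(1 - 1/5)
= 70/(4/5)
= 175/2

S∞ = 175/2


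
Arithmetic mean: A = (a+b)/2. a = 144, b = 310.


AM = (144 + 310)/2 = 454/2 = 227

AM = 227


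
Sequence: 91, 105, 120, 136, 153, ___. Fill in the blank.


Pattern: triangular numbers: n(n+1)/2
Terms: 91, 105, 120, 136, 153
Next term = 171

Next term = 171


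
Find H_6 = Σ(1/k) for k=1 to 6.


H_6 = 1/1 + 1/2 + 1/3 + 1/4 + 1/5 + 1/6
= 49/20
≈ 2.45

H_6 = 49/20 ≈ 2.45


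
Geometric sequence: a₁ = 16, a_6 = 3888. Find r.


r^(n-1) = aₙ/a₁
r^5 = 3888/16 = 243
r = 243^(1/5)
= 3

r = 3


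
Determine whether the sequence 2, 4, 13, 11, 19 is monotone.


Differences: 2, 9, -2, 8
Difference at position 1 is +2 (> 0) but position 3 is -2 (< 0) — sequence both rises and falls
→ NOT monotonic

Not monotonic


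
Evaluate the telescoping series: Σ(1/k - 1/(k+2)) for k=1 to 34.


Telescoping with gap 2: two head and two tail terms survive.
= (1 + 1/2) - (1/35 + 1/36)
= 3/2 - 1/35 - 1/36 = 1819/1260

Sum = 1819/1260


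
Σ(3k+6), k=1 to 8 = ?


Σ(3k+6) = 3·Σk + 6·n
= 3·36 + 6·8
= 108 + 48 = 156

Σ = 156


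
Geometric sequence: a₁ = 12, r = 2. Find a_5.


aₙ = a₁·r^(n-1)
= 12×2^4
= 12×16
= 192

a_5 = 192


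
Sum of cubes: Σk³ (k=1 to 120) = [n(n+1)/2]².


n(n+1)/2 = 120×121/2 = 7260
Σk³ = 7260² = 52707600

Σk³ = 52707600


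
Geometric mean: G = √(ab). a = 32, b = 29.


GM = √(32×29) = √928 = 30.4631

GM = 30.4631


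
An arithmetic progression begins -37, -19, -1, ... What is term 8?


aₙ = a₁ + (n-1)d
= -37 + (8-1)×18
= -37 + 126
= 89

a_8 = 89


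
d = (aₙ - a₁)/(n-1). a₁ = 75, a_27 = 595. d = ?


d = (aₙ - a₁)/(n-1)
= (595 - 75)/(27-1)
= 520/26 = 20

d = 20


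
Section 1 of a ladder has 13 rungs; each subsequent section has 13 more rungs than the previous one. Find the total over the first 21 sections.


aₙ = 13 + (21-1)×13 = 273
Sₙ = n(a₁+aₙ)/2 = 21×(13+273)/2
= 21×286/2 = 3003

S_21 = 3003


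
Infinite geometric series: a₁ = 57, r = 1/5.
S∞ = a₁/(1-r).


S∞ = a₁/(1-r) = 57/(1 - 1/5)
= 57/(4/5)
= 285/4

S∞ = 285/4


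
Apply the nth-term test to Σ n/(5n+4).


lim(n→∞) n/(5n+4) = 1/5 = 1/5  (divide numerator and denominator by n)
lim aₙ = 1/5 ≠ 0 → series DIVERGES

Diverges (lim aₙ = 1/5 ≠ 0)


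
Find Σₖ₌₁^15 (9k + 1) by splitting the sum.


Σ(9k+1) = 9·Σk + 1·n
= 9·120 + 1·15
= 1080 + 15 = 1095

Σ = 1095


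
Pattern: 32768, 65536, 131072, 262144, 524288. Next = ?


Pattern: powers of 2: 2ⁿ
Terms: 32768, 65536, 131072, 262144, 524288
Next term = 1048576

Next term = 1048576


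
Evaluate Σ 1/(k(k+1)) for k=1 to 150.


1/(k(k+1)) = 1/k - 1/(k+1) (partial fractions)
Telescoping: Σ = 1 - 1/151 = 150/151

Sum = 150/151


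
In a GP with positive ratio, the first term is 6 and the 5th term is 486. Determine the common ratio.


r^(n-1) = aₙ/a₁
r^4 = 486/6 = 81
r = 81^(1/4)
= ±3; taking r > 0 gives r = 3

r = 3


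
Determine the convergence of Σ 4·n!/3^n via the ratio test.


aₙ = 4·n!/3^n
a_{n+1}/aₙ = (n+1)!/3^(n+1) × 3^n/n!  (constant 4 cancels)
= (n+1)/3
L = lim(n→∞) (n+1)/3 = ∞
L > 1 → series DIVERGES

Diverges (ratio test: L = ∞ > 1)


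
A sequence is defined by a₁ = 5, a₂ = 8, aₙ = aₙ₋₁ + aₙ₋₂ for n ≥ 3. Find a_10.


Computing iteratively: 5, 8, 13, 21, 34, 55, 89, 144, 233, 377
a_10 = 377

a_10 = 377


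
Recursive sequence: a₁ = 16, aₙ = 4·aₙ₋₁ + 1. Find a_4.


Computing step by step:
a_1 = 16
a_2 = 65
a_3 = 261
a_4 = 1045


a_4 = 1045


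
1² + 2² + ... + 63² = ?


n = 63
n(n+1)(2n+1)/6 = 63×64×127/6
= 512064/6 = 85344

Σk² = 85344


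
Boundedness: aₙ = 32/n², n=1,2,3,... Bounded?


a₁ = 32, a₂ = 32/4, a₃ = 32/9, ...
0 < aₙ ≤ 32 for all n ≥ 1
The sequence IS bounded

Bounded (0 < aₙ ≤ 32)


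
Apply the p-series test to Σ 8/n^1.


p-series test: Σ c/n^p converges if p > 1, diverges if p ≤ 1 (constant c > 0 doesn't affect convergence).
p = 1
1 ≤ 1 → DIVERGES

Diverges (p = 1 ≤ 1)


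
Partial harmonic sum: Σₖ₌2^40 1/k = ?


Σₖ₌2^40 1/k = 1/2 + 1/3 + 1/4 + ... + 1/40
= 1592457339642613/485721041551200
≈ 3.2785

Sum = 1592457339642613/485721041551200 ≈ 3.2785


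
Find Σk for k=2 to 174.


Σₖ₌2^174 k = Σₖ₌₁^174 k − Σₖ₌₁^1 k
= 174·175/2 − 1·2/2
= 15225 − 1 = 15224

Σk = 15224


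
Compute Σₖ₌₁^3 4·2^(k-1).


Sₙ = 4×(2^3 - 1)/(2 - 1)
= 4×(8 - 1)/1
= 4×7/1
= 28

S_3 = 28


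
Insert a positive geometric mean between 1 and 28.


GM = √(1×28) = √28 = 5.2915

GM = 5.2915


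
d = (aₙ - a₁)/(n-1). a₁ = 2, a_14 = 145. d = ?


d = (aₙ - a₁)/(n-1)
= (145 - 2)/(14-1)
= 143/13 = 11

d = 11


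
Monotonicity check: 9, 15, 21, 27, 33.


Differences: 6, 6, 6, 6
All differences > 0 → strictly INCREASING

Monotonically increasing


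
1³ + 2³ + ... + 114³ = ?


n(n+1)/2 = 114×115/2 = 6555
Σk³ = 6555² = 42968025

Σk³ = 42968025


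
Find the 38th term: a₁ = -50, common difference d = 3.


aₙ = a₁ + (n-1)d
= -50 + (38-1)×3
= -50 + 111
= 61

a_38 = 61


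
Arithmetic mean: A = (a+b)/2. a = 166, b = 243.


AM = (166 + 243)/2 = 409/2 = 204.5

AM = 204.5


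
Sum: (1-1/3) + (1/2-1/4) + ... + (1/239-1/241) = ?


Telescoping with gap 2: two head and two tail terms survive.
= (1 + 1/2) - (1/240 + 1/241)
= 3/2 - 1/240 - 1/241 = 86279/57840

Sum = 86279/57840


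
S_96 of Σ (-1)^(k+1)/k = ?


S = 1 - 1/2 + 1/3 - 1/4 + 1/5 - 1/6 + 1/7 - 1/8 ± ...
= 0.688
(Full series converges to +ln(2) ≈ +0.6931)

S_96 = 0.688


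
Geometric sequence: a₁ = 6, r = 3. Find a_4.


aₙ = a₁·r^(n-1)
= 6×3^3
= 6×27
= 162

a_4 = 162


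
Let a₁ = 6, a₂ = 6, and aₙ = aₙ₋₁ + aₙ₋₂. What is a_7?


Computing iteratively: 6, 6, 12, 18, 30, 48, 78
a_7 = 78

a_7 = 78


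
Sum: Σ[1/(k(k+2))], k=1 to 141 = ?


1/(k(k+2)) = (1/2)·(1/k - 1/(k+2)) (partial fractions)
Telescoping: Σ = (1/2)·(1 + 1/2 - 1/142 - 1/143) = 15087/20306

Sum = 15087/20306


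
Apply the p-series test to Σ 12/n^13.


p-series test: Σ c/n^p converges if p > 1, diverges if p ≤ 1 (constant c > 0 doesn't affect convergence).
p = 13
13 > 1 → CONVERGES

Converges (p = 13 > 1)


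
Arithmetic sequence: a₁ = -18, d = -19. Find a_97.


aₙ = a₁ + (n-1)d
= -18 + (97-1)×-19
= -18 - 1824
= -1842

a_97 = -1842


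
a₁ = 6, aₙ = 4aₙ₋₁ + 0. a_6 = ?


Computing step by step:
a_1 = 6
a_2 = 24
a_3 = 96
a_4 = 384
a_5 = 1536
a_6 = 6144


a_6 = 6144


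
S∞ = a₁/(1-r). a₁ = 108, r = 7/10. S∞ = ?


S∞ = a₁/(1-r) = 108/(1 - 7/10)
= 108/(3/10)
= 360

S∞ = 360


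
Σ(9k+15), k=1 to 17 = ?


Σ(9k+15) = 9·Σk + 15·n
= 9·153 + 15·17
= 1377 + 255 = 1632

Σ = 1632


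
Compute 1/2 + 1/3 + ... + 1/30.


Σₖ₌2^30 1/k = 1/2 + 1/3 + 1/4 + ... + 1/30
= 6975593267347/2329089562800
≈ 2.995

Sum = 6975593267347/2329089562800 ≈ 2.995


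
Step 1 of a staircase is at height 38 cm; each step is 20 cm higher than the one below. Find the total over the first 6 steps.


aₙ = 38 + (6-1)×20 = 138
Sₙ = n(a₁+aₙ)/2 = 6×(38+138)/2
= 6×176/2 = 528

S_6 = 528


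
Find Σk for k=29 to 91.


Σₖ₌29^91 k = Σₖ₌₁^91 k − Σₖ₌₁^28 k
= 91·92/2 − 28·29/2
= 4186 − 406 = 3780

Σk = 3780


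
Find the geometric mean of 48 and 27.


GM = √(48×27) = √1296 = 36

GM = 36


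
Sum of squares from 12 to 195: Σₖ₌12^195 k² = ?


Σₖ₌12^195 k² = Σₖ₌₁^195 k² − Σₖ₌₁^11 k²
= 195·196·391/6 − 11·12·23/6
= 2490670 − 506 = 2490164

Σk² = 2490164


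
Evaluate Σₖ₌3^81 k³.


Σₖ₌3^81 k³ = [81·82/2]² − [2·3/2]²
= 11029041 − 9 = 11029032

Σk³ = 11029032


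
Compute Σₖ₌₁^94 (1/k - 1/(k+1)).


Telescoping: adjacent terms cancel.
= 1/1 - 1/95
= 1 - 1/95 = 94/95

Sum = 94/95


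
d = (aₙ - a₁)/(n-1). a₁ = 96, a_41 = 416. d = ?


d = (aₙ - a₁)/(n-1)
= (416 - 96)/(41-1)
= 320/40 = 8

d = 8


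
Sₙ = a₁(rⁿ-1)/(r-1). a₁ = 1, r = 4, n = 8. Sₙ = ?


Sₙ = 1×(4^8 - 1)/(4 - 1)
= 1×(65536 - 1)/3
= 1×65535/3
= 21845

S_8 = 21845


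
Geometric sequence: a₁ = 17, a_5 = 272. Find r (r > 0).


r^(n-1) = aₙ/a₁
r^4 = 272/17 = 16
r = 16^(1/4)
= ±2; taking r > 0 gives r = 2

r = 2


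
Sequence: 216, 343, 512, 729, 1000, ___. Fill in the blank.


Pattern: perfect cubes: n³
Terms: 216, 343, 512, 729, 1000
Next term = 1331

Next term = 1331


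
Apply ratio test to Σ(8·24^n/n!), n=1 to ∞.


aₙ = 8·24^n/n!
a_{n+1}/aₙ = 24^(n+1)/(n+1)! × n!/24^n  (constant 8 cancels)
= 24/(n+1)
L = lim(n→∞) 24/(n+1) = 0
L < 1 → series CONVERGES

Converges (ratio test: L = 0 < 1)


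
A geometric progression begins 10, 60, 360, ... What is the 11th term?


aₙ = a₁·r^(n-1)
= 10×6^10
= 10×60466176
= 604661760

a_11 = 604661760


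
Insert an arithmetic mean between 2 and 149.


AM = (2 + 149)/2 = 151/2 = 75.5

AM = 75.5


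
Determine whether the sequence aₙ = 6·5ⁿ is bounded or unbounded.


aₙ = 6·5ⁿ → as n→∞, aₙ→∞ (since base 5 > 1)
No finite upper bound exists
The sequence is UNBOUNDED

Unbounded (aₙ → ∞ as n → ∞)


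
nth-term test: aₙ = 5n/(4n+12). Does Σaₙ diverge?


lim(n→∞) 5n/(4n+12) = 5/4 = 5/4  (divide numerator and denominator by n)
lim aₙ = 5/4 ≠ 0 → series DIVERGES

Diverges (lim aₙ = 5/4 ≠ 0)


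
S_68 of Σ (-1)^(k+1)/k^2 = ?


S = 1 - 1/4 + 1/9 - 1/16 + 1/25 - 1/36 + 1/49 - 1/64 ± ...
= 0.8224
(Full series converges to +π²/12 ≈ +0.8225)

S_68 = 0.8224


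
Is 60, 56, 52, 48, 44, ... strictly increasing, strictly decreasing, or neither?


Differences: -4, -4, -4, -4
All differences < 0 → strictly DECREASING

Monotonically decreasing


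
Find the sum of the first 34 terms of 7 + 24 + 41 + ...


aₙ = 7 + (34-1)×17 = 568
Sₙ = n(a₁+aₙ)/2 = 34×(7+568)/2
= 34×575/2 = 9775

S_34 = 9775


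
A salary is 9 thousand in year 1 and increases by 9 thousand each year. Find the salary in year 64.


aₙ = a₁ + (n-1)d
= 9 + (64-1)×9
= 9 + 567
= 576

a_64 = 576


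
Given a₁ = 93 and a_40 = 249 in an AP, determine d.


d = (aₙ - a₁)/(n-1)
= (249 - 93)/(40-1)
= 156/39 = 4

d = 4


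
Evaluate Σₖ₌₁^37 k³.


n(n+1)/2 = 37×38/2 = 703
Σk³ = 703² = 494209

Σk³ = 494209


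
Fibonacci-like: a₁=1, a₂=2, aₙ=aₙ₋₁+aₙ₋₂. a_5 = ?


Computing iteratively: 1, 2, 3, 5, 8
a_5 = 8

a_5 = 8


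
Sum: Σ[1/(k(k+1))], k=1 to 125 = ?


1/(k(k+1)) = 1/k - 1/(k+1) (partial fractions)
Telescoping: Σ = 1 - 1/126 = 125/126

Sum = 125/126


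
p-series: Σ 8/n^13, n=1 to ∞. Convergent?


p-series test: Σ c/n^p converges if p > 1, diverges if p ≤ 1 (constant c > 0 doesn't affect convergence).
p = 13
13 > 1 → CONVERGES

Converges (p = 13 > 1)


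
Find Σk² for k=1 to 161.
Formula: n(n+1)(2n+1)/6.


n = 161
n(n+1)(2n+1)/6 = 161×162×323/6
= 8424486/6 = 1404081

Σk² = 1404081


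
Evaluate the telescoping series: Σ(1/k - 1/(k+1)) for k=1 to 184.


Telescoping: adjacent terms cancel.
= 1/1 - 1/185
= 1 - 1/185 = 184/185

Sum = 184/185


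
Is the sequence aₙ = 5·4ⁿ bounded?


aₙ = 5·4ⁿ → as n→∞, aₙ→∞ (since base 4 > 1)
No finite upper bound exists
The sequence is UNBOUNDED

Unbounded (aₙ → ∞ as n → ∞)


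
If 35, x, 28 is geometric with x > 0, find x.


GM = √(35×28) = √980 = 31.305

GM = 31.305


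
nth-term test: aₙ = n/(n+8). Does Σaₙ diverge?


lim(n→∞) n/(n+8) = 1/1 = 1  (divide numerator and denominator by n)
lim aₙ = 1 ≠ 0 → series DIVERGES

Diverges (lim aₙ = 1 ≠ 0)


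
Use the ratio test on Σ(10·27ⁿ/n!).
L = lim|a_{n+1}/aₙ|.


aₙ = 10·27^n/n!
a_{n+1}/aₙ = 27^(n+1)/(n+1)! × n!/27^n  (constant 10 cancels)
= 27/(n+1)
L = lim(n→∞) 27/(n+1) = 0
L < 1 → series CONVERGES

Converges (ratio test: L = 0 < 1)


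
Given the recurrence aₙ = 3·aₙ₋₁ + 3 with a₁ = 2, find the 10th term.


Computing step by step:
a_1 = 2
a_2 = 9
a_3 = 30
a_4 = 93
a_5 = 282
a_6 = 849
a_7 = 2550
a_8 = 7653
a_9 = 22962
a_10 = 68889


a_10 = 68889


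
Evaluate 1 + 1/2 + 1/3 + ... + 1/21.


H_21 = 1/1 + 1/2 + 1/3 + ... + 1/21
= 18858053/5173168
≈ 3.6454

H_21 = 18858053/5173168 ≈ 3.6454


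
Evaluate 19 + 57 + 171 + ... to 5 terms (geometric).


Sₙ = 19×(3^5 - 1)/(3 - 1)
= 19×(243 - 1)/2
= 19×242/2
= 2299

S_5 = 2299


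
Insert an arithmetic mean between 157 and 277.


AM = (157 + 277)/2 = 434/2 = 217

AM = 217


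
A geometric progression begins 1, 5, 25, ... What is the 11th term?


aₙ = a₁·r^(n-1)
= 1×5^10
= 1×9765625
= 9765625

a_11 = 9765625


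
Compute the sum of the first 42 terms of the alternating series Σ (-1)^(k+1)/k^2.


S = 1 - 1/4 + 1/9 - 1/16 + 1/25 - 1/36 + 1/49 - 1/64 ± ...
= 0.8222
(Full series converges to +π²/12 ≈ +0.8225)

S_42 = 0.8222


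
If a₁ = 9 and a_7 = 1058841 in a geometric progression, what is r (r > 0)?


r^(n-1) = aₙ/a₁
r^6 = 1058841/9 = 117649
r = 117649^(1/6)
= ±7; taking r > 0 gives r = 7

r = 7


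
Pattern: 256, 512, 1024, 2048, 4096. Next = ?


Pattern: powers of 2: 2ⁿ
Terms: 256, 512, 1024, 2048, 4096
Next term = 8192

Next term = 8192


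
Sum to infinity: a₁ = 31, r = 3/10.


S∞ = a₁/(1-r) = 31/(1 - 3/10)
= 31/(7/10)
= 310/7

S∞ = 310/7


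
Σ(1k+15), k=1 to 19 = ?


Σ(1k+15) = 1·Σk + 15·n
= 1·190 + 15·19
= 190 + 285 = 475

Σ = 475


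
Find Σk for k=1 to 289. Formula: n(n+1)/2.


n(n+1)/2 = 289×290/2 = 83810/2 = 41905

Σk = 41905


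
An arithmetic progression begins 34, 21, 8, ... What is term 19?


aₙ = a₁ + (n-1)d
= 34 + (19-1)×-13
= 34 - 234
= -200

a_19 = -200


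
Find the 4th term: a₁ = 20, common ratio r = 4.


aₙ = a₁·r^(n-1)
= 20×4^3
= 20×64
= 1280

a_4 = 1280


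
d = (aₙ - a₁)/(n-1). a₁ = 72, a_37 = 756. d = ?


d = (aₙ - a₁)/(n-1)
= (756 - 72)/(37-1)
= 684/36 = 19

d = 19


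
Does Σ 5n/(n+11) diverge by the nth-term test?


lim(n→∞) 5n/(n+11) = 5/1 = 5  (divide numerator and denominator by n)
lim aₙ = 5 ≠ 0 → series DIVERGES

Diverges (lim aₙ = 5 ≠ 0)


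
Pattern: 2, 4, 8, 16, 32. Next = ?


Pattern: geometric (r=2)
Terms: 2, 4, 8, 16, 32
Next term = 64

Next term = 64


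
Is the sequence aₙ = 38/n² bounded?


a₁ = 38, a₂ = 38/4, a₃ = 38/9, ...
0 < aₙ ≤ 38 for all n ≥ 1
The sequence IS bounded

Bounded (0 < aₙ ≤ 38)


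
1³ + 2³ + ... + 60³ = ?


n(n+1)/2 = 60×61/2 = 1830
Σk³ = 1830² = 3348900

Σk³ = 3348900


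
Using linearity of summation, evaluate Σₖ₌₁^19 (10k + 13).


Σ(10k+13) = 10·Σk + 13·n
= 10·190 + 13·19
= 1900 + 247 = 2147

Σ = 2147


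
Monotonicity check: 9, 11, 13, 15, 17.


Differences: 2, 2, 2, 2
All differences > 0 → strictly INCREASING

Monotonically increasing


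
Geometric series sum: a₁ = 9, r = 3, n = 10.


Sₙ = 9×(3^10 - 1)/(3 - 1)
= 9×(59049 - 1)/2
= 9×59048/2
= 265716

S_10 = 265716


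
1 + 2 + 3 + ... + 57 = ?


n(n+1)/2 = 57×58/2 = 3306/2 = 1653

Σk = 1653


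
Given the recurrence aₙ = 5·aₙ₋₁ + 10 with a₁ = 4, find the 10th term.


Computing step by step:
a_1 = 4
a_2 = 30
a_3 = 160
a_4 = 810
a_5 = 4060
a_6 = 20310
a_7 = 101560
a_8 = 507810
a_9 = 2539060
a_10 = 12695310


a_10 = 12695310


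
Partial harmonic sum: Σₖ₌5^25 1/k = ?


Σₖ₌5^25 1/k = 1/5 + 1/6 + 1/7 + ... + 1/25
= 15461449967/8923714800
≈ 1.7326

Sum = 15461449967/8923714800 ≈ 1.7326


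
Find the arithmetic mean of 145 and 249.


AM = (145 + 249)/2 = 394/2 = 197

AM = 197


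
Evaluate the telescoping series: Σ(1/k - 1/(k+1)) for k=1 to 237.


Telescoping: adjacent terms cancel.
= 1/1 - 1/238
= 1 - 1/238 = 237/238

Sum = 237/238


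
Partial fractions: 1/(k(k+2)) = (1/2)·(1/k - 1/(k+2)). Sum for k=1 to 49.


1/(k(k+2)) = (1/2)·(1/k - 1/(k+2)) (partial fractions)
Telescoping: Σ = (1/2)·(1 + 1/2 - 1/50 - 1/51) = 931/1275

Sum = 931/1275


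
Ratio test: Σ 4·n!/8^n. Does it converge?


aₙ = 4·n!/8^n
a_{n+1}/aₙ = (n+1)!/8^(n+1) × 8^n/n!  (constant 4 cancels)
= (n+1)/8
L = lim(n→∞) (n+1)/8 = ∞
L > 1 → series DIVERGES

Diverges (ratio test: L = ∞ > 1)


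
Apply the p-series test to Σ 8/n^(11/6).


p-series test: Σ c/n^p converges if p > 1, diverges if p ≤ 1 (constant c > 0 doesn't affect convergence).
p = 11/6
11/6 > 1 → CONVERGES

Converges (p = 11/6 > 1)


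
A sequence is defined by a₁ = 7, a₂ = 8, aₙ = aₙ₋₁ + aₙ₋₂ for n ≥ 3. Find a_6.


Computing iteratively: 7, 8, 15, 23, 38, 61
a_6 = 61

a_6 = 61


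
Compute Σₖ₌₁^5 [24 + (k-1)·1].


aₙ = 24 + (5-1)×1 = 28
Sₙ = n(a₁+aₙ)/2 = 5×(24+28)/2
= 5×52/2 = 130

S_5 = 130


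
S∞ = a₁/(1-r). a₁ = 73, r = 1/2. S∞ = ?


S∞ = a₁/(1-r) = 73/(1 - 1/2)
= 73/(1/2)
= 146

S∞ = 146


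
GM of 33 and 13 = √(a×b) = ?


GM = √(33×13) = √429 = 20.7123

GM = 20.7123


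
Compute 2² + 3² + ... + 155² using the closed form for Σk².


Σₖ₌2^155 k² = Σₖ₌₁^155 k² − Σₖ₌₁^1 k²
= 155·156·311/6 − 1·2·3/6
= 1253330 − 1 = 1253329

Σk² = 1253329


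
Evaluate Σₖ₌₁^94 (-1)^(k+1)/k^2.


S = 1 - 1/4 + 1/9 - 1/16 + 1/25 - 1/36 + 1/49 - 1/64 ± ...
= 0.8224
(Full series converges to +π²/12 ≈ +0.8225)

S_94 = 0.8224


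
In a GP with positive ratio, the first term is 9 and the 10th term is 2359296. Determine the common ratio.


r^(n-1) = aₙ/a₁
r^9 = 2359296/9 = 262144
r = 262144^(1/9)
= 4

r = 4


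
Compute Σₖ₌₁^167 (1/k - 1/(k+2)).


Telescoping with gap 2: two head and two tail terms survive.
= (1 + 1/2) - (1/168 + 1/169)
= 3/2 - 1/168 - 1/169 = 42251/28392

Sum = 42251/28392


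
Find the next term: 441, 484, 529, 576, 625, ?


Pattern: perfect squares: n²
Terms: 441, 484, 529, 576, 625
Next term = 676

Next term = 676


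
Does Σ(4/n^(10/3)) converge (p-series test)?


p-series test: Σ c/n^p converges if p > 1, diverges if p ≤ 1 (constant c > 0 doesn't affect convergence).
p = 10/3
10/3 > 1 → CONVERGES

Converges (p = 10/3 > 1)


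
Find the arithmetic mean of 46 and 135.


AM = (46 + 135)/2 = 181/2 = 90.5

AM = 90.5


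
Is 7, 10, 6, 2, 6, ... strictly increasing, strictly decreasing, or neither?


Differences: 3, -4, -4, 4
Difference at position 1 is +3 (> 0) but position 2 is -4 (< 0) — sequence both rises and falls
→ NOT monotonic

Not monotonic


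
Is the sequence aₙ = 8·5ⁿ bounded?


aₙ = 8·5ⁿ → as n→∞, aₙ→∞ (since base 5 > 1)
No finite upper bound exists
The sequence is UNBOUNDED

Unbounded (aₙ → ∞ as n → ∞)


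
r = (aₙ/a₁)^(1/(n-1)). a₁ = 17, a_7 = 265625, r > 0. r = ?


r^(n-1) = aₙ/a₁
r^6 = 265625/17 = 15625
r = 15625^(1/6)
= ±5; taking r > 0 gives r = 5

r = 5


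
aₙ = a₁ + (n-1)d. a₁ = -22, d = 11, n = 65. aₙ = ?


aₙ = a₁ + (n-1)d
= -22 + (65-1)×11
= -22 + 704
= 682

a_65 = 682


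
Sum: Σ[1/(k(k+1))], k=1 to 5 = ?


1/(k(k+1)) = 1/k - 1/(k+1) (partial fractions)
Telescoping: Σ = 1 - 1/6 = 5/6

Sum = 5/6


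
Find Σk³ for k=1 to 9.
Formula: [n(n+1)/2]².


n(n+1)/2 = 9×10/2 = 45
Σk³ = 45² = 2025

Σk³ = 2025


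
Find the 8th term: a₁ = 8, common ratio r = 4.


aₙ = a₁·r^(n-1)
= 8×4^7
= 8×16384
= 131072

a_8 = 131072


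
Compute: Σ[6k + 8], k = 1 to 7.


Σ(6k+8) = 6·Σk + 8·n
= 6·28 + 8·7
= 168 + 56 = 224

Σ = 224


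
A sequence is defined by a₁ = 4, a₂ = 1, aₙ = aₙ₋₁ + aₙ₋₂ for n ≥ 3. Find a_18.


Computing iteratively: 4, 1, 5, 6, 11, 17, 28, 45, 73, 118, 191, 309, ...
a_18 = 5545

a_18 = 5545


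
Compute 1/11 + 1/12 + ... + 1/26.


Σₖ₌11^26 1/k = 1/11 + 1/12 + 1/13 + ... + 1/26
= 24775394731/26771144400
≈ 0.9255

Sum = 24775394731/26771144400 ≈ 0.9255


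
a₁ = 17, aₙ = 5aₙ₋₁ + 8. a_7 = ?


Computing step by step:
a_1 = 17
a_2 = 93
a_3 = 473
a_4 = 2373
a_5 = 11873
a_6 = 59373
a_7 = 296873


a_7 = 296873


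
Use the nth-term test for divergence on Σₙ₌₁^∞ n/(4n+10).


lim(n→∞) n/(4n+10) = 1/4 = 1/4  (divide numerator and denominator by n)
lim aₙ = 1/4 ≠ 0 → series DIVERGES

Diverges (lim aₙ = 1/4 ≠ 0)


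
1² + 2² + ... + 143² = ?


n = 143
n(n+1)(2n+1)/6 = 143×144×287/6
= 5909904/6 = 984984

Σk² = 984984


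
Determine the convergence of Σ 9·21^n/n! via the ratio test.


aₙ = 9·21^n/n!
a_{n+1}/aₙ = 21^(n+1)/(n+1)! × n!/21^n  (constant 9 cancels)
= 21/(n+1)
L = lim(n→∞) 21/(n+1) = 0
L < 1 → series CONVERGES

Converges (ratio test: L = 0 < 1)


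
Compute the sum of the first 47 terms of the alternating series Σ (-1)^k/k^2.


S = -1 + 1/4 - 1/9 + 1/16 - 1/25 + 1/36 - 1/49 + 1/64 ± ...
= -0.8227
(Full series converges to -π²/12 ≈ -0.8225)

S_47 = -0.8227


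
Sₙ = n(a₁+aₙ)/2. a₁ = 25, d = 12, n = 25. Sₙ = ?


aₙ = 25 + (25-1)×12 = 313
Sₙ = n(a₁+aₙ)/2 = 25×(25+313)/2
= 25×338/2 = 4225

S_25 = 4225


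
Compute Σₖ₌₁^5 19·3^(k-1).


Sₙ = 19×(3^5 - 1)/(3 - 1)
= 19×(243 - 1)/2
= 19×242/2
= 2299

S_5 = 2299


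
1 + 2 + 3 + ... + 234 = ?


n(n+1)/2 = 234×235/2 = 54990/2 = 27495

Σk = 27495


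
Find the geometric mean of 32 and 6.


GM = √(32×6) = √192 = 13.8564

GM = 13.8564


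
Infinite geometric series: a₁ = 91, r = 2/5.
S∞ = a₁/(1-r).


S∞ = a₁/(1-r) = 91/(1 - 2/5)
= 91/(3/5)
= 455/3

S∞ = 455/3


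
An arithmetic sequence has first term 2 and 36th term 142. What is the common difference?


d = (aₙ - a₁)/(n-1)
= (142 - 2)/(36-1)
= 140/35 = 4

d = 4


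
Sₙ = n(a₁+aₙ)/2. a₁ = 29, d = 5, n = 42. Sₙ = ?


aₙ = 29 + (42-1)×5 = 234
Sₙ = n(a₁+aₙ)/2 = 42×(29+234)/2
= 42×263/2 = 5523

S_42 = 5523


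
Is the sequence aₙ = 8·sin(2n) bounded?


For all n, -1 ≤ sin(2n) ≤ 1, so -8 ≤ 8·sin(2n) ≤ 8
Lower bound: -8, Upper bound: 8
The sequence IS bounded

Bounded (-8 ≤ aₙ ≤ 8)


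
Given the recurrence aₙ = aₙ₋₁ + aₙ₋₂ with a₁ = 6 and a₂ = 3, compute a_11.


Computing iteratively: 6, 3, 9, 12, 21, 33, 54, 87, 141, 228, 369
a_11 = 369

a_11 = 369


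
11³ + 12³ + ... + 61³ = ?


Σₖ₌11^61 k³ = [61·62/2]² − [10·11/2]²
= 3575881 − 3025 = 3572856

Σk³ = 3572856


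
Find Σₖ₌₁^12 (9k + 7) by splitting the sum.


Σ(9k+7) = 9·Σk + 7·n
= 9·78 + 7·12
= 702 + 84 = 786

Σ = 786


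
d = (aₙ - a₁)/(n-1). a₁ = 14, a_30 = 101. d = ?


d = (aₙ - a₁)/(n-1)
= (101 - 14)/(30-1)
= 87/29 = 3

d = 3
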